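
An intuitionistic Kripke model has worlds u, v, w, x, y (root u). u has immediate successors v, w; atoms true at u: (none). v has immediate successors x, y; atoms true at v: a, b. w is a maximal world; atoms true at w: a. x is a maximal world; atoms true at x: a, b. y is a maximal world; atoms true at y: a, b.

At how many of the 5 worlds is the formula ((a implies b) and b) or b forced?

3

u: does not force it — u does not force ((a implies b) and b) or b: neither disjunct is forced at u.
v: forces it.
w: does not force it — w does not force ((a implies b) and b) or b: neither disjunct is forced at w.
x: forces it.
y: forces it.
Worlds forcing the formula: {v, x, y}.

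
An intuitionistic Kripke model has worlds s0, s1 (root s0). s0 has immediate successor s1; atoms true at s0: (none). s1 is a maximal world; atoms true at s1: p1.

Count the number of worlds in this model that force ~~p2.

s0: does not force it — s0 ||-/- ~~p2 since s0 is accessible from s0 and s0 ||- ~p2.
s1: does not force it — s1 ||-/- ~~p2 since s1 is accessible from s1 and s1 ||- ~p2.
Worlds forcing the formula: { }.

0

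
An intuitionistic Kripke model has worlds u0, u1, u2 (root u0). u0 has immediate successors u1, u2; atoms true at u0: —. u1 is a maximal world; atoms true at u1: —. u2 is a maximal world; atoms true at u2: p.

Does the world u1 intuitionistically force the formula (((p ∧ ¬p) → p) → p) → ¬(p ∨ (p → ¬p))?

u1 ⊩ (((p ∧ ¬p) → p) → p) → ¬(p ∨ (p → ¬p)) vacuously: no world accessible from u1 forces the antecedent ((p ∧ ¬p) → p) → p.

Yes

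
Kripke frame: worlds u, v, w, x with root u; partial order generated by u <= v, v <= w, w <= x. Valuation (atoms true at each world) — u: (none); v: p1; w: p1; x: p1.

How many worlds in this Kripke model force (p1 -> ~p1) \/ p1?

u: does not force it — u ||-/- (p1 -> ~p1) \/ p1: neither disjunct is forced at u.
v: forces it.
w: forces it.
x: forces it.
Worlds forcing the formula: {v, w, x}.

3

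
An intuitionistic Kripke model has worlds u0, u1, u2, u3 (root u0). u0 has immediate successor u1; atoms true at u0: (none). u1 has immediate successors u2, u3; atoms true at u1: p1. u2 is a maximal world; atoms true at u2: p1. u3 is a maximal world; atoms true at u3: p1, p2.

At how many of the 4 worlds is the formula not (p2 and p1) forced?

1

u0: does not force it — u0 does not force not (p2 and p1) since u3 is accessible from u0 and u3 forces p2 and p1.
u1: does not force it — u1 does not force not (p2 and p1) since u3 is accessible from u1 and u3 forces p2 and p1.
u2: forces it.
u3: does not force it.
Worlds forcing the formula: {u2}.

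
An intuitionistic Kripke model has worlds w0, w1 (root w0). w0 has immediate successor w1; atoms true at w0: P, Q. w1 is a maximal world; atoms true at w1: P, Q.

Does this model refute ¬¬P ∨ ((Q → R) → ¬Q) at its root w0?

No

w0 ⊩ ¬¬P ∨ ((Q → R) → ¬Q) via the disjunct ¬¬P.
So the root w0 forces ¬¬P ∨ ((Q → R) → ¬Q); the model is not a countermodel.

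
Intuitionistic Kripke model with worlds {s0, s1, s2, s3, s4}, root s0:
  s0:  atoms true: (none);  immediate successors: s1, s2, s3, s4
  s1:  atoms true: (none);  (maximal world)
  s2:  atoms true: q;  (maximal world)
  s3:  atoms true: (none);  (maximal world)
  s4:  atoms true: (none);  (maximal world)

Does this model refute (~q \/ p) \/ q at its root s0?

s0 ||-/- (~q \/ p) \/ q: neither disjunct is forced at s0.
s0 ||-/- ~q \/ p: neither disjunct is forced at s0.
s0 ||-/- ~q since s2 is accessible from s0 and s2 ||- q.
So the root s0 does not force (~q \/ p) \/ q; the model is a countermodel.

Yes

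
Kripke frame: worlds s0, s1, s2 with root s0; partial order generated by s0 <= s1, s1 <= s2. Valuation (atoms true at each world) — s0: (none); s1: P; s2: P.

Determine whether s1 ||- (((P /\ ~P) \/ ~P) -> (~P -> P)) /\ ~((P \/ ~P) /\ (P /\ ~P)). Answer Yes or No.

Yes

s1 ||- (((P /\ ~P) \/ ~P) -> (~P -> P)) /\ ~((P \/ ~P) /\ (P /\ ~P)) since s1 forces both conjuncts.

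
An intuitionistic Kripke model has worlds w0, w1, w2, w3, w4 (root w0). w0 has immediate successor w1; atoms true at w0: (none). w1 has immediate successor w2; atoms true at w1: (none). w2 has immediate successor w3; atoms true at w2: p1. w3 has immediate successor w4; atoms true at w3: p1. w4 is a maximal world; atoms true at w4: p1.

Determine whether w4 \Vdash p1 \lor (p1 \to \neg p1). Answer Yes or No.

Yes

w4 \Vdash p1 \lor (p1 \to \neg p1) via the disjunct p1.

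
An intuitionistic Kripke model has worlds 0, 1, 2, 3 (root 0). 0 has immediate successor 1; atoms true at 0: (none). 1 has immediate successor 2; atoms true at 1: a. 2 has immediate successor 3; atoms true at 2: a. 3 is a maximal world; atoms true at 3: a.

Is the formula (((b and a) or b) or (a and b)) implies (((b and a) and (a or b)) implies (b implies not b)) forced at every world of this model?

0 forces (((b and a) or b) or (a and b)) implies (((b and a) and (a or b)) implies (b implies not b)) vacuously: no world accessible from 0 forces the antecedent ((b and a) or b) or (a and b).
Since the root 0 forces (((b and a) or b) or (a and b)) implies (((b and a) and (a or b)) implies (b implies not b)) and forcing is persistent (monotone upward), every world forces it.

Yes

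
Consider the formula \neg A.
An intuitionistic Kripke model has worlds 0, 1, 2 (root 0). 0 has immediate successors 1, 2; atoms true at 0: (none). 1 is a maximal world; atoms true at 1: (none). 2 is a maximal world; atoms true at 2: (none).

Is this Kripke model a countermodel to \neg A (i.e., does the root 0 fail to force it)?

No

0 \Vdash \neg A: no world accessible from 0 forces A.
So the root 0 forces \neg A; the model is not a countermodel.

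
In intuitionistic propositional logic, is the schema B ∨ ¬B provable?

This is the law of excluded middle, which is not intuitionistically valid.
A Kripke countermodel: worlds 0, 1; order generated by 0 ≤ 1; atoms true at each world — 0:{}; 1:{B}.
0 ⊮ B ∨ ¬B: neither disjunct is forced at 0.
0 lacks atom B, so 0 ⊮ B.
So the root 0 does not force the formula.

No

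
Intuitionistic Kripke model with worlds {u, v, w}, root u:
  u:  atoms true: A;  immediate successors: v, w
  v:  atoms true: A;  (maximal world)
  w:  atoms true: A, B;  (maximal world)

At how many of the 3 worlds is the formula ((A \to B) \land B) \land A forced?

u: does not force it — u \nVdash ((A \to B) \land B) \land A since u fails (A \to B) \land B.
v: does not force it — v \nVdash ((A \to B) \land B) \land A since v fails (A \to B) \land B.
w: forces it.
Worlds forcing the formula: {w}.

1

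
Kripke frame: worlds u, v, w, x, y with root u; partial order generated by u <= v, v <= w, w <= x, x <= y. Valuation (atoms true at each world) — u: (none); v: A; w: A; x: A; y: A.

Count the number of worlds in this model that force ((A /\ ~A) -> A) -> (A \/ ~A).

4

u: does not force it — u ||-/- ((A /\ ~A) -> A) -> (A \/ ~A): already at u itself, u ||- (A /\ ~A) -> A but u ||-/- A \/ ~A.
v: forces it.
w: forces it.
x: forces it.
y: forces it.
Worlds forcing the formula: {v, w, x, y}.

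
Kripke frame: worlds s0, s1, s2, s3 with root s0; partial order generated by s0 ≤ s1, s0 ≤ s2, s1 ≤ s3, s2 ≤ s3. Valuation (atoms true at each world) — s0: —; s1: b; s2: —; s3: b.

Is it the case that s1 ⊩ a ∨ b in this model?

s1 ⊩ a ∨ b via the disjunct b.

Yes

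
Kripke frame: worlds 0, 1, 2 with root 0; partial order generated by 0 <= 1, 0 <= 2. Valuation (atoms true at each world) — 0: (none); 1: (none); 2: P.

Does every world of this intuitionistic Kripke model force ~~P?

Not every world: 0 ||-/- ~~P.
0 ||-/- ~~P since 1 is accessible from 0 and 1 ||- ~P.
1 ||- ~P: no world accessible from 1 forces P.

No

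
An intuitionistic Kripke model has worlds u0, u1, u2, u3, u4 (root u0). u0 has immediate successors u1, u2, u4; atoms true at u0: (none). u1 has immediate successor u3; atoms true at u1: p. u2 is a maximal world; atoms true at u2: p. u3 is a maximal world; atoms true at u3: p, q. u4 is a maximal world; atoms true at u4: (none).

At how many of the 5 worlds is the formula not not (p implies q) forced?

3

u0: does not force it — u0 does not force not not (p implies q) since u2 is accessible from u0 and u2 forces not (p implies q).
u1: forces it.
u2: does not force it.
u3: forces it.
u4: forces it.
Worlds forcing the formula: {u1, u3, u4}.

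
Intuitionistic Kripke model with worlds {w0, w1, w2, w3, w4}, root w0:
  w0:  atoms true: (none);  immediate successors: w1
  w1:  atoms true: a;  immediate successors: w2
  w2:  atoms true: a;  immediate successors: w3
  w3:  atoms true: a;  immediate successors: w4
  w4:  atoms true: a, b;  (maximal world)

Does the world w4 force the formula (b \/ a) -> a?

w4 ||- (b \/ a) -> a: every world accessible from w4 that forces b \/ a (namely w4) also forces a.

Yes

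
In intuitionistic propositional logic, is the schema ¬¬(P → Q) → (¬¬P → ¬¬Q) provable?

Yes

This is the distribution of double negation over implication, which is intuitionistically derivable.
Assume ¬¬(P → Q) and ¬¬P; suppose ¬Q. Then P → Q would give ¬P (by contraposition), contradicting ¬¬P; so ¬(P → Q), contradicting ¬¬(P → Q). Hence ¬¬Q.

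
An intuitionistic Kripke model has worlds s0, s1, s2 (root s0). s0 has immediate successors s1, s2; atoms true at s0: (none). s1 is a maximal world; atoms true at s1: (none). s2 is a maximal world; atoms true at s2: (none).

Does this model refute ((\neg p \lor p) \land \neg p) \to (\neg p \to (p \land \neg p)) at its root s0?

s0 \nVdash ((\neg p \lor p) \land \neg p) \to (\neg p \to (p \land \neg p)): already at s0 itself, s0 \Vdash (\neg p \lor p) \land \neg p but s0 \nVdash \neg p \to (p \land \neg p).
s0 \nVdash \neg p \to (p \land \neg p): already at s0 itself, s0 \Vdash \neg p but s0 \nVdash p \land \neg p.
s0 \nVdash p \land \neg p since s0 fails p.
So the root s0 does not force ((\neg p \lor p) \land \neg p) \to (\neg p \to (p \land \neg p)); the model is a countermodel.

Yes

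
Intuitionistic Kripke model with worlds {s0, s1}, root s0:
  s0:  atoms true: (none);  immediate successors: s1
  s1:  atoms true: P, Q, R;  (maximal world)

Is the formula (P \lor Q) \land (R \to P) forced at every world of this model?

No

Not every world: s0 \nVdash (P \lor Q) \land (R \to P).
s0 \nVdash (P \lor Q) \land (R \to P) since s0 fails P \lor Q.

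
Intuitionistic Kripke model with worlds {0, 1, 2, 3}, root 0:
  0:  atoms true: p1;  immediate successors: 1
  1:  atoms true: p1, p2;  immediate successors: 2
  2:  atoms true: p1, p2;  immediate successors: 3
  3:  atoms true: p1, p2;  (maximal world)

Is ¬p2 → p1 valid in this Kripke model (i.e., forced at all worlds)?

Yes

0 ⊩ ¬p2 → p1 vacuously: no world accessible from 0 forces the antecedent ¬p2.
Since the root 0 forces ¬p2 → p1 and forcing is persistent (monotone upward), every world forces it.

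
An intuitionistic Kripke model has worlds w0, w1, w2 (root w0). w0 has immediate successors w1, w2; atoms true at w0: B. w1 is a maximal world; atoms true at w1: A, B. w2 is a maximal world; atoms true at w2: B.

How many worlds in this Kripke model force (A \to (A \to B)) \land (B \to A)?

1

w0: does not force it — w0 \nVdash (A \to (A \to B)) \land (B \to A) since w0 fails B \to A.
w1: forces it.
w2: does not force it — w2 \nVdash (A \to (A \to B)) \land (B \to A) since w2 fails B \to A.
Worlds forcing the formula: {w1}.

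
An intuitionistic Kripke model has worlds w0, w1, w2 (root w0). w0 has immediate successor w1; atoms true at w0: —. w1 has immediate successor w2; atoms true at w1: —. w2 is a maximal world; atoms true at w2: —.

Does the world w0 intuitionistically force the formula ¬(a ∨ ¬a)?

w0 ⊮ ¬(a ∨ ¬a) since w0 is accessible from w0 and w0 ⊩ a ∨ ¬a.
w0 ⊩ a ∨ ¬a via the disjunct ¬a.

No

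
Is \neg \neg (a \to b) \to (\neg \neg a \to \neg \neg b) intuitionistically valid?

This is the distribution of double negation over implication, which is intuitionistically derivable.
Assume \neg \neg (a \to b) and \neg \neg a; suppose \neg b. Then a \to b would give \neg a (by contraposition), contradicting \neg \neg a; so \neg (a \to b), contradicting \neg \neg (a \to b). Hence \neg \neg b.

Yes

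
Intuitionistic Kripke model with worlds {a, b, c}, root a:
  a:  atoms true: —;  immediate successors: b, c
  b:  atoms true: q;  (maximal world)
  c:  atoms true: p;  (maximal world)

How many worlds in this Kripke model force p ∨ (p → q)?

a: does not force it — a ⊮ p ∨ (p → q): neither disjunct is forced at a.
b: forces it.
c: forces it.
Worlds forcing the formula: {b, c}.

2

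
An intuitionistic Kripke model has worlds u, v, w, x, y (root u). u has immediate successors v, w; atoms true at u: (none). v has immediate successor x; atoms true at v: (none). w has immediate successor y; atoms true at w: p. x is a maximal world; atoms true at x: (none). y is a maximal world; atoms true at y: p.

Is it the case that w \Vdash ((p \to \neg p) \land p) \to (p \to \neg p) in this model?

w \Vdash ((p \to \neg p) \land p) \to (p \to \neg p) vacuously: no world accessible from w forces the antecedent (p \to \neg p) \land p.

Yes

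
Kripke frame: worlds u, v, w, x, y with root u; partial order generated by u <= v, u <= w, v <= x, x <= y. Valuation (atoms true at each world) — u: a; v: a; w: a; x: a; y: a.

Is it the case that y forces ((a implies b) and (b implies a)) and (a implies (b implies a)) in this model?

No

y does not force ((a implies b) and (b implies a)) and (a implies (b implies a)) since y fails (a implies b) and (b implies a).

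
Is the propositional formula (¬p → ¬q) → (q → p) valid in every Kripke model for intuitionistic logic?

This is the converse of contraposition, which is not intuitionistically valid.
A Kripke countermodel: worlds 0, 1; order generated by 0 ≤ 1; atoms true at each world — 0:{q}; 1:{p,q}.
0 ⊮ (¬p → ¬q) → (q → p): already at 0 itself, 0 ⊩ ¬p → ¬q but 0 ⊮ q → p.
0 ⊮ q → p: already at 0 itself, 0 ⊩ q but 0 ⊮ p.
0 lacks atom p, so 0 ⊮ p.
So the root 0 does not force the formula.

No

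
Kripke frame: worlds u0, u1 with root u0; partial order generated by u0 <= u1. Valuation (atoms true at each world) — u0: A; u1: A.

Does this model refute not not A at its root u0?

No

u0 forces not not A: no world accessible from u0 forces not A.
So the root u0 forces not not A; the model is not a countermodel.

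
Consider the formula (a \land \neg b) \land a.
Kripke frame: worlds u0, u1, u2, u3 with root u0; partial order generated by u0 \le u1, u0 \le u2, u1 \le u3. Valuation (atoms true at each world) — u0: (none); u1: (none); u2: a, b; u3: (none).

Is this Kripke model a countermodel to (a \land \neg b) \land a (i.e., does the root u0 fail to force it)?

Yes

u0 \nVdash (a \land \neg b) \land a since u0 fails a \land \neg b.
So the root u0 does not force (a \land \neg b) \land a; the model is a countermodel.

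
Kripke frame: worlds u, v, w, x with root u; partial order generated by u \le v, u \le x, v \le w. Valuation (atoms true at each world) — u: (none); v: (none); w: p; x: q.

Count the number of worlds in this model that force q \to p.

u: does not force it — u \nVdash q \to p: at the accessible world x, x \Vdash q but x \nVdash p.
v: forces it.
w: forces it.
x: does not force it — x \nVdash q \to p: already at x itself, x \Vdash q but x \nVdash p.
Worlds forcing the formula: {v, w}.

2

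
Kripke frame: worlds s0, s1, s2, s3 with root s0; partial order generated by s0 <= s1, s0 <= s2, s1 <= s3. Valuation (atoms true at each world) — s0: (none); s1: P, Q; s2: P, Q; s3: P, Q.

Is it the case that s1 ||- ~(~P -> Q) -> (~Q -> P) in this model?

s1 ||- ~(~P -> Q) -> (~Q -> P) vacuously: no world accessible from s1 forces the antecedent ~(~P -> Q).

Yes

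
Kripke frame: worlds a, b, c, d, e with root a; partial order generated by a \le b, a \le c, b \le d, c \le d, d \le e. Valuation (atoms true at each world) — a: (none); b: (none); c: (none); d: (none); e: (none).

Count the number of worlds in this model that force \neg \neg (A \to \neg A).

a: forces it.
b: forces it.
c: forces it.
d: forces it.
e: forces it.
Worlds forcing the formula: {a, b, c, d, e}.

5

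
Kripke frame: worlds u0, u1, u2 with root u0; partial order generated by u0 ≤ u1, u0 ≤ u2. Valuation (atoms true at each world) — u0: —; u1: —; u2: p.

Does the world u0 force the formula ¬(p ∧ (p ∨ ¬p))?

No

u0 ⊮ ¬(p ∧ (p ∨ ¬p)) since u2 is accessible from u0 and u2 ⊩ p ∧ (p ∨ ¬p).
u2 ⊩ p ∧ (p ∨ ¬p) since u2 forces both conjuncts.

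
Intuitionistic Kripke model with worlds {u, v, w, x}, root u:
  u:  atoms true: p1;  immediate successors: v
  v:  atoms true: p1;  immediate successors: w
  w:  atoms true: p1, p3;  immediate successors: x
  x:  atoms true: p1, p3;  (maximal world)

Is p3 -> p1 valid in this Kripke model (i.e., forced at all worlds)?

u ||- p3 -> p1: every world accessible from u that forces p3 (namely w, x) also forces p1.
Since the root u forces p3 -> p1 and forcing is persistent (monotone upward), every world forces it.

Yes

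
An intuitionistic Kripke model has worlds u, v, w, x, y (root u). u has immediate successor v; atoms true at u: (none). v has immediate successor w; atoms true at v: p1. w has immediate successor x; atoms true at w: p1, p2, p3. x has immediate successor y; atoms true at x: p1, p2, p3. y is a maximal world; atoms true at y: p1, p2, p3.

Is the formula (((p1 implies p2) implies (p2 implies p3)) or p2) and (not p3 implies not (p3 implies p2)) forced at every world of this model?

Yes

u forces (((p1 implies p2) implies (p2 implies p3)) or p2) and (not p3 implies not (p3 implies p2)) since u forces both conjuncts.
Since the root u forces (((p1 implies p2) implies (p2 implies p3)) or p2) and (not p3 implies not (p3 implies p2)) and forcing is persistent (monotone upward), every world forces it.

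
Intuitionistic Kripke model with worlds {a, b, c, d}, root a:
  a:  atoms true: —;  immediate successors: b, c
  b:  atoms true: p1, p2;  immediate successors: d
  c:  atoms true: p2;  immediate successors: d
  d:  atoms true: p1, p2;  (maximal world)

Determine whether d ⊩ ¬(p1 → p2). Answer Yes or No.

No

d ⊮ ¬(p1 → p2) since d is accessible from d and d ⊩ p1 → p2.
d ⊩ p1 → p2: every world accessible from d that forces p1 (namely d) also forces p2.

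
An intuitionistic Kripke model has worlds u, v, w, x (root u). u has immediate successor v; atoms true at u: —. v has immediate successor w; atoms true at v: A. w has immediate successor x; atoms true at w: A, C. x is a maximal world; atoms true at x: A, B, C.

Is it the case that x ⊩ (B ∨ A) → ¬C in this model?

x ⊮ (B ∨ A) → ¬C: already at x itself, x ⊩ B ∨ A but x ⊮ ¬C.
x ⊮ ¬C since x is accessible from x and x ⊩ C.

No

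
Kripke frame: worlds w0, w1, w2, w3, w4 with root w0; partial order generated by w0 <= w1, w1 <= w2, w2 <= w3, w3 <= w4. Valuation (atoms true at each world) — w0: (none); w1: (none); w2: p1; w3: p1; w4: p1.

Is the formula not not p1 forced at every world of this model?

Yes

w0 forces not not p1: no world accessible from w0 forces not p1.
Since the root w0 forces not not p1 and forcing is persistent (monotone upward), every world forces it.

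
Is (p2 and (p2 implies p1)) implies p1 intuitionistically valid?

Yes

This is modus ponens in implicational form, which is intuitionistically derivable.
If a world forces p2 and p2 implies p1, then applying the implication at that world (which is accessible from itself) gives p1.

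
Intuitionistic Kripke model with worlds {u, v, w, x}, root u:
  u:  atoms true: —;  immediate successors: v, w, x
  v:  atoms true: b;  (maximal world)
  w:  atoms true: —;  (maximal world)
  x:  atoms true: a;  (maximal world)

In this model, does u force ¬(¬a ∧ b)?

u ⊮ ¬(¬a ∧ b) since v is accessible from u and v ⊩ ¬a ∧ b.
v ⊩ ¬a ∧ b since v forces both conjuncts.

No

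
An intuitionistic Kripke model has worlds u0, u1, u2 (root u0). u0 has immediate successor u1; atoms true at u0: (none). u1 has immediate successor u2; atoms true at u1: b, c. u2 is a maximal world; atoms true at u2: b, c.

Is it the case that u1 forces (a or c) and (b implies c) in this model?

u1 forces (a or c) and (b implies c) since u1 forces both conjuncts.

Yes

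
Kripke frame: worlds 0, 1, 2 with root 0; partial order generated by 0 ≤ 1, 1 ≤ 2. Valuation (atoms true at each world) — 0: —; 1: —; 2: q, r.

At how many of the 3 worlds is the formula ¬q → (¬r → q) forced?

0: forces it.
1: forces it.
2: forces it.
Worlds forcing the formula: {0, 1, 2}.

3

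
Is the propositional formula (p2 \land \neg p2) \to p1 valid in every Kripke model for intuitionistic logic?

Yes

This is an instance of ex falso quodlibet, which is intuitionistically derivable.
No world can force both p2 and \neg p2, so the antecedent p2 \land \neg p2 is never forced and the implication holds vacuously at every world.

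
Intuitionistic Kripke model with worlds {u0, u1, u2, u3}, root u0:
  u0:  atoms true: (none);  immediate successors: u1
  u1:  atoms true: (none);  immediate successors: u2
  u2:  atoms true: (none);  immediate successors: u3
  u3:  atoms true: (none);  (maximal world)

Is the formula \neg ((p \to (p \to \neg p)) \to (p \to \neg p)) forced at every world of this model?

Not every world: u0 \nVdash \neg ((p \to (p \to \neg p)) \to (p \to \neg p)).
u0 \nVdash \neg ((p \to (p \to \neg p)) \to (p \to \neg p)) since u0 is accessible from u0 and u0 \Vdash (p \to (p \to \neg p)) \to (p \to \neg p).
u0 \Vdash (p \to (p \to \neg p)) \to (p \to \neg p): every world accessible from u0 that forces p \to (p \to \neg p) (namely u0, u1, u2, u3) also forces p \to \neg p.

No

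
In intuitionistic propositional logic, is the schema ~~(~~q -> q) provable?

This is the double negation of double-negation elimination, which is intuitionistically derivable.
By Glivenko's theorem the double negation of any classical propositional tautology is intuitionistically provable; ~~q -> q is classically a tautology.

Yes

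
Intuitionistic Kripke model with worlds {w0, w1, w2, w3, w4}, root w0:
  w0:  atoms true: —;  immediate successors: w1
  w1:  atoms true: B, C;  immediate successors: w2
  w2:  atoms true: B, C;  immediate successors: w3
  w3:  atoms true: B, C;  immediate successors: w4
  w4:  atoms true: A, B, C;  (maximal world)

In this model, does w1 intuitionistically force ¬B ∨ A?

w1 ⊮ ¬B ∨ A: neither disjunct is forced at w1.
w1 ⊮ ¬B since w1 is accessible from w1 and w1 ⊩ B.

No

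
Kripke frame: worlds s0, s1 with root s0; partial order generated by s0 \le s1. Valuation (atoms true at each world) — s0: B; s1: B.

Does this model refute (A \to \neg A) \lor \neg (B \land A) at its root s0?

s0 \Vdash (A \to \neg A) \lor \neg (B \land A) via the disjunct A \to \neg A.
So the root s0 forces (A \to \neg A) \lor \neg (B \land A); the model is not a countermodel.

No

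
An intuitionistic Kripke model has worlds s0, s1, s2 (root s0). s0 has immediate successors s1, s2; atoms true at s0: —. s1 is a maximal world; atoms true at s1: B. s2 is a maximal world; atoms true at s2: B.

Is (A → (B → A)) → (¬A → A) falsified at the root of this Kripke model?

s0 ⊮ (A → (B → A)) → (¬A → A): already at s0 itself, s0 ⊩ A → (B → A) but s0 ⊮ ¬A → A.
s0 ⊮ ¬A → A: already at s0 itself, s0 ⊩ ¬A but s0 ⊮ A.
s0 lacks atom A, so s0 ⊮ A.
So the root s0 does not force (A → (B → A)) → (¬A → A); the model is a countermodel.

Yes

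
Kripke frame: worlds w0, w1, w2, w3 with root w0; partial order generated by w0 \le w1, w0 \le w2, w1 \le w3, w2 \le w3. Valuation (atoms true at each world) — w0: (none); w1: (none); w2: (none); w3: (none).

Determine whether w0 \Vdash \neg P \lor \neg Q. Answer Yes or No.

Yes

w0 \Vdash \neg P \lor \neg Q via the disjunct \neg P.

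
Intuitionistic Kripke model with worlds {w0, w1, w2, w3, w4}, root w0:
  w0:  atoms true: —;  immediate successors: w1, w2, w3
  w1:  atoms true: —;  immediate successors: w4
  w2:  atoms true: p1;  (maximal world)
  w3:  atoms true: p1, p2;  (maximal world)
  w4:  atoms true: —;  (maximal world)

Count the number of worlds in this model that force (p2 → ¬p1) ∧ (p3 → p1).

w0: does not force it — w0 ⊮ (p2 → ¬p1) ∧ (p3 → p1) since w0 fails p2 → ¬p1.
w1: forces it.
w2: forces it.
w3: does not force it.
w4: forces it.
Worlds forcing the formula: {w1, w2, w4}.

3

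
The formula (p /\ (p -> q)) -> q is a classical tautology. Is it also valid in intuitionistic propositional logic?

Yes

This is modus ponens in implicational form, which is intuitionistically derivable.
If a world forces p and p -> q, then applying the implication at that world (which is accessible from itself) gives q.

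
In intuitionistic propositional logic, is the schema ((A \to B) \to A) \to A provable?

This is Peirce's law, which is not intuitionistically valid.
A Kripke countermodel: worlds u, v; order generated by u \le v; atoms true at each world — u:{}; v:{A}.
u \nVdash ((A \to B) \to A) \to A: already at u itself, u \Vdash (A \to B) \to A but u \nVdash A.
u lacks atom A, so u \nVdash A.
So the root u does not force the formula.

No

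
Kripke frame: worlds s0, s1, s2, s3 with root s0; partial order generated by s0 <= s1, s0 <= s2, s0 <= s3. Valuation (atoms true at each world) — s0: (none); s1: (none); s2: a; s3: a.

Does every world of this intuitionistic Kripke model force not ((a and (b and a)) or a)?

Not every world: s0 does not force not ((a and (b and a)) or a).
s0 does not force not ((a and (b and a)) or a) since s2 is accessible from s0 and s2 forces (a and (b and a)) or a.
s2 forces (a and (b and a)) or a via the disjunct a.

No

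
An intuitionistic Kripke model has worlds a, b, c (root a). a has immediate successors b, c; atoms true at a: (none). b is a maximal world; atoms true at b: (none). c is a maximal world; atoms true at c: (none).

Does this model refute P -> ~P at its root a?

No

a ||- P -> ~P vacuously: no world accessible from a forces the antecedent P.
So the root a forces P -> ~P; the model is not a countermodel.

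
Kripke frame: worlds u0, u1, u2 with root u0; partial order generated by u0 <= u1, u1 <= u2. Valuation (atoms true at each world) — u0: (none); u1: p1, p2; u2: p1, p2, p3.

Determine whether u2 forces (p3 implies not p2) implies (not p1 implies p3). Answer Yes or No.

Yes

u2 forces (p3 implies not p2) implies (not p1 implies p3) vacuously: no world accessible from u2 forces the antecedent p3 implies not p2.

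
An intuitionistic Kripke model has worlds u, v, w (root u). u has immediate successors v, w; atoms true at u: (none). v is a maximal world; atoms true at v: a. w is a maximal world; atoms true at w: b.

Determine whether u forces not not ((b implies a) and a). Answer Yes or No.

u does not force not not ((b implies a) and a) since w is accessible from u and w forces not ((b implies a) and a).
w forces not ((b implies a) and a): no world accessible from w forces (b implies a) and a.

No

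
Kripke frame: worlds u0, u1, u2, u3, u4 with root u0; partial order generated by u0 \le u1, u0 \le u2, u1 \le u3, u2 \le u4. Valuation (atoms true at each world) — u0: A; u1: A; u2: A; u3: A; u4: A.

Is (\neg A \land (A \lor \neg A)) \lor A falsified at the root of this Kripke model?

No

u0 \Vdash (\neg A \land (A \lor \neg A)) \lor A via the disjunct A.
So the root u0 forces (\neg A \land (A \lor \neg A)) \lor A; the model is not a countermodel.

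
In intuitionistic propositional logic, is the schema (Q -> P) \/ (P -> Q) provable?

No

This is the Gödel–Dummett linearity axiom, which is not intuitionistically valid.
A Kripke countermodel: worlds 0, 1, 2; order generated by 0 <= 1, 0 <= 2; atoms true at each world — 0:{}; 1:{Q}; 2:{P}.
0 ||-/- (Q -> P) \/ (P -> Q): neither disjunct is forced at 0.
0 ||-/- Q -> P: at the accessible world 1, 1 ||- Q but 1 ||-/- P.
1 lacks atom P, so 1 ||-/- P.
So the root 0 does not force the formula.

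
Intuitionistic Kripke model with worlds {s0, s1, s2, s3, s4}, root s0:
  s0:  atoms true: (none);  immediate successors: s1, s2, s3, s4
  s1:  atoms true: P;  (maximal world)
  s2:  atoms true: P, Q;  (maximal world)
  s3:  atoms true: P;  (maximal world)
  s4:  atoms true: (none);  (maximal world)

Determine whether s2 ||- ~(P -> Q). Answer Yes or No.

s2 ||-/- ~(P -> Q) since s2 is accessible from s2 and s2 ||- P -> Q.
s2 ||- P -> Q: every world accessible from s2 that forces P (namely s2) also forces Q.

No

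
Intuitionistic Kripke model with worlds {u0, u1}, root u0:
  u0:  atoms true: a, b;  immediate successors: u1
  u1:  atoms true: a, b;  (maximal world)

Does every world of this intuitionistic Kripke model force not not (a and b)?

Yes

u0 forces not not (a and b): no world accessible from u0 forces not (a and b).
Since the root u0 forces not not (a and b) and forcing is persistent (monotone upward), every world forces it.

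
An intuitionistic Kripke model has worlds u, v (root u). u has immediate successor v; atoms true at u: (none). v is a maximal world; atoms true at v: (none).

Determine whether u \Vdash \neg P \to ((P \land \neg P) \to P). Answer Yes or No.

u \Vdash \neg P \to ((P \land \neg P) \to P): every world accessible from u that forces \neg P (namely u, v) also forces (P \land \neg P) \to P.

Yes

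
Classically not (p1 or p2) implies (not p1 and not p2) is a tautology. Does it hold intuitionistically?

This is a constructively valid De Morgan direction (negated disjunction to conjunction of negations), which is intuitionistically derivable.
From not (p1 or p2): if p1 held then p1 or p2 would, contradiction — so not p1; similarly not p2.

Yes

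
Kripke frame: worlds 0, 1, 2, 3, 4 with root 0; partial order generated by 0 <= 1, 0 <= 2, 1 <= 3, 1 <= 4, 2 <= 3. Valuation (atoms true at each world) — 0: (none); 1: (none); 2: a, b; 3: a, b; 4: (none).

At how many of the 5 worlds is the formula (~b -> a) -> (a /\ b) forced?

5

0: forces it.
1: forces it.
2: forces it.
3: forces it.
4: forces it.
Worlds forcing the formula: {0, 1, 2, 3, 4}.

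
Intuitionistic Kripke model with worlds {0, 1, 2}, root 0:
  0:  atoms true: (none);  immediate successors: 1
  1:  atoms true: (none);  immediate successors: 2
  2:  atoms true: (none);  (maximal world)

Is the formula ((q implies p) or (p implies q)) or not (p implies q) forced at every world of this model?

Yes

0 forces ((q implies p) or (p implies q)) or not (p implies q) via the disjunct (q implies p) or (p implies q).
Since the root 0 forces ((q implies p) or (p implies q)) or not (p implies q) and forcing is persistent (monotone upward), every world forces it.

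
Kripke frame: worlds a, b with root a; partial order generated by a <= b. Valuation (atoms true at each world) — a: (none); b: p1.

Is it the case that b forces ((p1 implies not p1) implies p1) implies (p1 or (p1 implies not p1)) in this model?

b forces ((p1 implies not p1) implies p1) implies (p1 or (p1 implies not p1)): every world accessible from b that forces (p1 implies not p1) implies p1 (namely b) also forces p1 or (p1 implies not p1).

Yes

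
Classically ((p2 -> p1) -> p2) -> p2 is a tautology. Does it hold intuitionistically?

No

This is Peirce's law, which is not intuitionistically valid.
A Kripke countermodel: worlds w0, w1; order generated by w0 <= w1; atoms true at each world — w0:{}; w1:{p2}.
w0 ||-/- ((p2 -> p1) -> p2) -> p2: already at w0 itself, w0 ||- (p2 -> p1) -> p2 but w0 ||-/- p2.
w0 lacks atom p2, so w0 ||-/- p2.
So the root w0 does not force the formula.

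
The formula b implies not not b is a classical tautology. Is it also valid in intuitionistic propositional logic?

This is double-negation introduction, which is intuitionistically derivable.
If a world forces b then every accessible world forces b (persistence), so none forces not b; hence not not b.

Yes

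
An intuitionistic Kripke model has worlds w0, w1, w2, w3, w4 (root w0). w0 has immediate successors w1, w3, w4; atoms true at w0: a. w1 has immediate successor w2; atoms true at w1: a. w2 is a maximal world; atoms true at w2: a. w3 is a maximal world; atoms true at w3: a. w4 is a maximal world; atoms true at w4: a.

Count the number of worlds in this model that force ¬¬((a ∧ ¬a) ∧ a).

0

w0: does not force it — w0 ⊮ ¬¬((a ∧ ¬a) ∧ a) since w0 is accessible from w0 and w0 ⊩ ¬((a ∧ ¬a) ∧ a).
w1: does not force it.
w2: does not force it.
w3: does not force it.
w4: does not force it.
Worlds forcing the formula: { }.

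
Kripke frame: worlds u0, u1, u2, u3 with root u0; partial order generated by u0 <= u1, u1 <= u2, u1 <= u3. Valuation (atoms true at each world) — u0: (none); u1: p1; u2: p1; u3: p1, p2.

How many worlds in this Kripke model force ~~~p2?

u0: does not force it — u0 ||-/- ~~~p2 since u3 is accessible from u0 and u3 ||- ~~p2.
u1: does not force it — u1 ||-/- ~~~p2 since u3 is accessible from u1 and u3 ||- ~~p2.
u2: forces it.
u3: does not force it — u3 ||-/- ~~~p2 since u3 is accessible from u3 and u3 ||- ~~p2.
Worlds forcing the formula: {u2}.

1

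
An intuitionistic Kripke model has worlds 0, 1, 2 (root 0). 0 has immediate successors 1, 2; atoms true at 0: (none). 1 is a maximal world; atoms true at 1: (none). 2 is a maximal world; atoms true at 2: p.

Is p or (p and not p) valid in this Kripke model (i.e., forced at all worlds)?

No

Not every world: 0 does not force p or (p and not p).
0 does not force p or (p and not p): neither disjunct is forced at 0.
0 lacks atom p, so 0 does not force p.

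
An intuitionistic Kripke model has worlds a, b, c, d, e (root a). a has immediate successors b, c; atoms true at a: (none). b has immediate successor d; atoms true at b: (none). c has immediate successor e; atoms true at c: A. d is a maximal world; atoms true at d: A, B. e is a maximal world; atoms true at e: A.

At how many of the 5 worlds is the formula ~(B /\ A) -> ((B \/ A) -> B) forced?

2

a: does not force it — a ||-/- ~(B /\ A) -> ((B \/ A) -> B): at the accessible world c, c ||- ~(B /\ A) but c ||-/- (B \/ A) -> B.
b: forces it.
c: does not force it — c ||-/- ~(B /\ A) -> ((B \/ A) -> B): already at c itself, c ||- ~(B /\ A) but c ||-/- (B \/ A) -> B.
d: forces it.
e: does not force it.
Worlds forcing the formula: {b, d}.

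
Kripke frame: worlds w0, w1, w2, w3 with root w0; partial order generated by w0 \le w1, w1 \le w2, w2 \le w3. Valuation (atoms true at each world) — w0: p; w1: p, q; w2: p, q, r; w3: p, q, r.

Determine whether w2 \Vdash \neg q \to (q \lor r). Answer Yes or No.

w2 \Vdash \neg q \to (q \lor r) vacuously: no world accessible from w2 forces the antecedent \neg q.

Yes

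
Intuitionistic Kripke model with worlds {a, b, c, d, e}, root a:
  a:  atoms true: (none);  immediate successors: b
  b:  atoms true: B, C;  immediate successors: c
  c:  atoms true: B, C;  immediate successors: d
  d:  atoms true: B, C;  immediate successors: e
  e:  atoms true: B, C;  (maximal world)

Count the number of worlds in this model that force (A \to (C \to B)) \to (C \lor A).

4

a: does not force it — a \nVdash (A \to (C \to B)) \to (C \lor A): already at a itself, a \Vdash A \to (C \to B) but a \nVdash C \lor A.
b: forces it.
c: forces it.
d: forces it.
e: forces it.
Worlds forcing the formula: {b, c, d, e}.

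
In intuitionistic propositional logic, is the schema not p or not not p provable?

No

This is the weak law of excluded middle, which is not intuitionistically valid.
A Kripke countermodel: worlds u0, u1, u2; order generated by u0 <= u1, u0 <= u2; atoms true at each world — u0:{}; u1:{p}; u2:{}.
u0 does not force not p or not not p: neither disjunct is forced at u0.
u0 does not force not p since u1 is accessible from u0 and u1 forces p.
So the root u0 does not force the formula.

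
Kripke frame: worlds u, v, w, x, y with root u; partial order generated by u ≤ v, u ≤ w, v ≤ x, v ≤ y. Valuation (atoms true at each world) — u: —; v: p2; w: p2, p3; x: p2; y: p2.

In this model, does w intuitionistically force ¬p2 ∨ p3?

w ⊩ ¬p2 ∨ p3 via the disjunct p3.

Yes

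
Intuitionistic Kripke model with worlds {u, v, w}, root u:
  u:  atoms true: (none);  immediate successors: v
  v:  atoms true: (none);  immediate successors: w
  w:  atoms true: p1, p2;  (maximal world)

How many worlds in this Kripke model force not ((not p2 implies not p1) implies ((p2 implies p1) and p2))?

u: does not force it — u does not force not ((not p2 implies not p1) implies ((p2 implies p1) and p2)) since w is accessible from u and w forces (not p2 implies not p1) implies ((p2 implies p1) and p2).
v: does not force it.
w: does not force it.
Worlds forcing the formula: { }.

0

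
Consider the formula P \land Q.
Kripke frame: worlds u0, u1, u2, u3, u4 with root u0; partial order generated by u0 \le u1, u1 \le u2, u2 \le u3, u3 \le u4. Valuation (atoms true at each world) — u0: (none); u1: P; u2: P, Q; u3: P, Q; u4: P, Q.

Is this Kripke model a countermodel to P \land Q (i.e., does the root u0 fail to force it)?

u0 \nVdash P \land Q since u0 fails P.
So the root u0 does not force P \land Q; the model is a countermodel.

Yes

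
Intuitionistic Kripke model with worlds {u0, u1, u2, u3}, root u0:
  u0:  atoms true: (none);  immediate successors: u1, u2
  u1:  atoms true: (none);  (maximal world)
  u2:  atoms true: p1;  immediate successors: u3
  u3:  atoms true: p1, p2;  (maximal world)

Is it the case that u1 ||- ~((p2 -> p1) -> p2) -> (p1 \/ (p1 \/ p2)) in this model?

No

u1 ||-/- ~((p2 -> p1) -> p2) -> (p1 \/ (p1 \/ p2)): already at u1 itself, u1 ||- ~((p2 -> p1) -> p2) but u1 ||-/- p1 \/ (p1 \/ p2).
u1 ||-/- p1 \/ (p1 \/ p2): neither disjunct is forced at u1.
u1 lacks atom p1, so u1 ||-/- p1.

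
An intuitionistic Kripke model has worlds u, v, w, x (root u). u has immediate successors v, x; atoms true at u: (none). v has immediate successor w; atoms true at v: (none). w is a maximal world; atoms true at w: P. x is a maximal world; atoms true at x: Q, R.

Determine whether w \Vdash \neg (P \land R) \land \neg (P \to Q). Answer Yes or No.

w \Vdash \neg (P \land R) \land \neg (P \to Q) since w forces both conjuncts.

Yes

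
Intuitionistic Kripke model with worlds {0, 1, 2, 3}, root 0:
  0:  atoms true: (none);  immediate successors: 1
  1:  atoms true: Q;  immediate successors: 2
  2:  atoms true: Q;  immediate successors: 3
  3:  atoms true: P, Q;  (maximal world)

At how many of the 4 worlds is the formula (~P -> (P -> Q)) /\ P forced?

0: does not force it — 0 ||-/- (~P -> (P -> Q)) /\ P since 0 fails P.
1: does not force it — 1 ||-/- (~P -> (P -> Q)) /\ P since 1 fails P.
2: does not force it.
3: forces it.
Worlds forcing the formula: {3}.

1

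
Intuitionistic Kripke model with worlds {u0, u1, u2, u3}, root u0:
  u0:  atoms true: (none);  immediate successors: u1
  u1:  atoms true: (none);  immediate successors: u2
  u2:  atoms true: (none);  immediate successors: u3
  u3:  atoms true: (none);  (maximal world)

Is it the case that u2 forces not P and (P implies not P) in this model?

u2 forces not P and (P implies not P) since u2 forces both conjuncts.

Yes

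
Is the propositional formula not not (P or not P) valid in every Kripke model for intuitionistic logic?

This is the double negation of excluded middle, which is intuitionistically derivable.
Assuming not (P or not P): from P we'd get P or not P, so not P; but then P or not P again — contradiction. Hence not not (P or not P).

Yes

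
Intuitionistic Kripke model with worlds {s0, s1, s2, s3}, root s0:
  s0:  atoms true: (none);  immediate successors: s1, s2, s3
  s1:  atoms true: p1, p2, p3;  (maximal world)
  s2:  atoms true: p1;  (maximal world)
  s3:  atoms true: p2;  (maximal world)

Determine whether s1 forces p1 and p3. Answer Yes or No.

Yes

s1 forces p1 and p3 since s1 forces both conjuncts.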